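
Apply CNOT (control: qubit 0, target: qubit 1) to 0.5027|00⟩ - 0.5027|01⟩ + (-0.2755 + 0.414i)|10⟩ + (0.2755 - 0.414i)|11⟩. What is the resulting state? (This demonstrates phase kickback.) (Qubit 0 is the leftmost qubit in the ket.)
0.5027|00⟩ - 0.5027|01⟩ + (0.2755 - 0.414i)|10⟩ + (-0.2755 + 0.414i)|11⟩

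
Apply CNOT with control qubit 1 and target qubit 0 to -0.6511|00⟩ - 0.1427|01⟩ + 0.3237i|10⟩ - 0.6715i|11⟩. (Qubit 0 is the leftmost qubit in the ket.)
-0.6511|00⟩ - 0.6715i|01⟩ + 0.3237i|10⟩ - 0.1427|11⟩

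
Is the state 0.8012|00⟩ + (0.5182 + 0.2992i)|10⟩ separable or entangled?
Separable

Writing the state as a|00⟩ + b|01⟩ + c|10⟩ + d|11⟩, it is a product state iff ad − bc = 0.
Here (a, b, c, d) = (0.8012, 0, (0.5182 + 0.2992i), 0): ad − bc = (0.8012)(0) − (0)(0.5182 + 0.2992i) = 0, so the state is separable.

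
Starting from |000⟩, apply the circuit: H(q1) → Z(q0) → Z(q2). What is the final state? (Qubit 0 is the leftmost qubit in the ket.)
1/√2|000⟩ + 1/√2|010⟩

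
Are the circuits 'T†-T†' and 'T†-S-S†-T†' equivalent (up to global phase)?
Yes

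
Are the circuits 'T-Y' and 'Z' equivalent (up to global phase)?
No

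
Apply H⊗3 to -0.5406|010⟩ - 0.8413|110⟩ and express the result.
-0.4886|000⟩ - 0.4886|001⟩ + 0.4886|010⟩ + 0.4886|011⟩ + 0.1063|100⟩ + 0.1063|101⟩ - 0.1063|110⟩ - 0.1063|111⟩

H⊗3 gives amp(|y⟩) = (1/2√2) Σ_x (−1)^(x·y) amp(|x⟩), where x·y is the number of positions in which both x and y have a 1.
|000⟩: (-0.5406 - 0.8413)/(2√2) = -0.4886
|001⟩: (-0.5406 - 0.8413)/(2√2) = -0.4886
|010⟩: (0.5406 + 0.8413)/(2√2) = 0.4886
|011⟩: (0.5406 + 0.8413)/(2√2) = 0.4886
|100⟩: (-0.5406 + 0.8413)/(2√2) = 0.1063
|101⟩: (-0.5406 + 0.8413)/(2√2) = 0.1063
|110⟩: (0.5406 - 0.8413)/(2√2) = -0.1063
|111⟩: (0.5406 - 0.8413)/(2√2) = -0.1063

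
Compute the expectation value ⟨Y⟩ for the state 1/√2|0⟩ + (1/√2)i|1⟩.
1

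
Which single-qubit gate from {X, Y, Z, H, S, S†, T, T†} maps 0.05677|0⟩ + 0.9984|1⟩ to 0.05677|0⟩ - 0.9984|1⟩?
Z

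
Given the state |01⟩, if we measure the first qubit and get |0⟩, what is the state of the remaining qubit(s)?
|1⟩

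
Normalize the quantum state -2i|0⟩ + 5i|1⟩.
-0.3714i|0⟩ + 0.9285i|1⟩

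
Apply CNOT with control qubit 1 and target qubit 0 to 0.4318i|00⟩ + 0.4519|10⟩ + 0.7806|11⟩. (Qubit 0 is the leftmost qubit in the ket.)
0.4318i|00⟩ + 0.7806|01⟩ + 0.4519|10⟩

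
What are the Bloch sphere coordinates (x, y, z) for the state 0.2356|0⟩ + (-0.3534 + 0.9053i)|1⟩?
(-0.1665, 0.4266, -0.889)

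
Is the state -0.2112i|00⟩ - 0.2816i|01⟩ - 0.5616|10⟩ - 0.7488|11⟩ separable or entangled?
Separable

Writing the state as a|00⟩ + b|01⟩ + c|10⟩ + d|11⟩, it is a product state iff ad − bc = 0.
Here (a, b, c, d) = (-0.2112i, -0.2816i, -0.5616, -0.7488): ad − bc = (-0.2112i)(-0.7488) − (-0.2816i)(-0.5616) = 0, so the state is separable.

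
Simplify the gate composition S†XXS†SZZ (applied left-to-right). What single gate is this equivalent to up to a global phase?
S†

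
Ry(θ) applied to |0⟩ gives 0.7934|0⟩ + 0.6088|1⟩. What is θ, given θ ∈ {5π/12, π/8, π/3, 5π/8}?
5π/12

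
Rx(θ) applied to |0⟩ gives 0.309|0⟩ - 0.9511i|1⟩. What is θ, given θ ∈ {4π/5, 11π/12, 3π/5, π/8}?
4π/5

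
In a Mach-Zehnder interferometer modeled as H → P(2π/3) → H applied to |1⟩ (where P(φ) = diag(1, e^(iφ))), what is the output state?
(0.75 - 0.433i)|0⟩ + (0.25 + 0.433i)|1⟩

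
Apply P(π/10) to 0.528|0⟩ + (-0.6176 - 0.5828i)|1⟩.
0.528|0⟩ + (-0.4073 - 0.7451i)|1⟩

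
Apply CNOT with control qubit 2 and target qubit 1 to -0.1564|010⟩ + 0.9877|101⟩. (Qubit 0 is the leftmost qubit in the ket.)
-0.1564|010⟩ + 0.9877|111⟩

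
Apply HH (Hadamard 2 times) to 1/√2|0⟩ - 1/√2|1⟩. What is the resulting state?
1/√2|0⟩ - 1/√2|1⟩

H² = I, so an even number of Hadamards cancels: H^2 = I and the state is unchanged.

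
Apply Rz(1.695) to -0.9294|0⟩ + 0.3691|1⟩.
(-0.6151 + 0.6967i)|0⟩ + (0.2443 + 0.2767i)|1⟩

Rz(1.695) = [[e^(−iθ/2), 0], [0, e^(iθ/2)]] with e^(±iθ/2) = cos(θ/2) ± i·sin(θ/2); θ = 1.695, cos(θ/2) ≈ 0.661859, sin(θ/2) ≈ 0.749628.
With a = amp(|0⟩) = -0.9294 and b = amp(|1⟩) = 0.3691:
new amp(|0⟩) = (0.661859 - 0.749628i)·a = (-0.6151 + 0.6967i)
new amp(|1⟩) = (0.661859 + 0.749628i)·b = (0.2443 + 0.2767i)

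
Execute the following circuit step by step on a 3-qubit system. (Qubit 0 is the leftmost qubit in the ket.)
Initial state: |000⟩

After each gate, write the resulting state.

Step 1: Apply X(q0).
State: |100⟩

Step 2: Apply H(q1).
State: 1/√2|100⟩ + 1/√2|110⟩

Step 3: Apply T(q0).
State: (1/2 + (1/2)i)|100⟩ + (1/2 + (1/2)i)|110⟩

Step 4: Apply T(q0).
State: (1/√2)i|100⟩ + (1/√2)i|110⟩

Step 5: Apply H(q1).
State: i|100⟩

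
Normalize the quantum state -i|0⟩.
-i|0⟩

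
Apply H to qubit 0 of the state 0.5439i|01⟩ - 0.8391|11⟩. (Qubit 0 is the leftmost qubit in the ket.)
(-0.5933 + 0.3846i)|01⟩ + (0.5933 + 0.3846i)|11⟩

H on qubit 0 mixes each pair of kets that differ only in qubit 0: amplitudes (a, b) of (|…0…⟩, |…1…⟩) become ((a + b)/√2, (a − b)/√2). Kets absent from the input have amplitude 0.
(|01⟩, |11⟩): (a, b) = (0.5439i, -0.8391) → ((-0.5933 + 0.3846i), (0.5933 + 0.3846i))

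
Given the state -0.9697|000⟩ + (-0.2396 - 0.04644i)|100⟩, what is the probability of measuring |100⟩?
0.05956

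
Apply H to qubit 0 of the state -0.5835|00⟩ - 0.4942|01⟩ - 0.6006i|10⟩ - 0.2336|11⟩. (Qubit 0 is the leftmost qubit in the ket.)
(-0.4126 - 0.4247i)|00⟩ - 0.5146|01⟩ + (-0.4126 + 0.4247i)|10⟩ - 0.1843|11⟩

H on qubit 0 mixes each pair of kets that differ only in qubit 0: amplitudes (a, b) of (|…0…⟩, |…1…⟩) become ((a + b)/√2, (a − b)/√2). Kets absent from the input have amplitude 0.
(|00⟩, |10⟩): (a, b) = (-0.5835, -0.6006i) → ((-0.4126 - 0.4247i), (-0.4126 + 0.4247i))
(|01⟩, |11⟩): (a, b) = (-0.4942, -0.2336) → (-0.5146, -0.1843)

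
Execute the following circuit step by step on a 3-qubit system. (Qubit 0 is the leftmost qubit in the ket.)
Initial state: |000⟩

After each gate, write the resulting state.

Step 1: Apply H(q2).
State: 1/√2|000⟩ + 1/√2|001⟩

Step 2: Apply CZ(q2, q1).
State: 1/√2|000⟩ + 1/√2|001⟩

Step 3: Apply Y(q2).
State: -(1/√2)i|000⟩ + (1/√2)i|001⟩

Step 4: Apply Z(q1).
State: -(1/√2)i|000⟩ + (1/√2)i|001⟩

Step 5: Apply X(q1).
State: -(1/√2)i|010⟩ + (1/√2)i|011⟩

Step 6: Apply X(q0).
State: -(1/√2)i|110⟩ + (1/√2)i|111⟩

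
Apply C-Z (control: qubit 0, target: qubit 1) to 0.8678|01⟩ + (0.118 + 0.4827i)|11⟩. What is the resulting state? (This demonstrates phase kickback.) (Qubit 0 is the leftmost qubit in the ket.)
0.8678|01⟩ + (-0.118 - 0.4827i)|11⟩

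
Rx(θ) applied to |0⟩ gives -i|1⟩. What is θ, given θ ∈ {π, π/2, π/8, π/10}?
π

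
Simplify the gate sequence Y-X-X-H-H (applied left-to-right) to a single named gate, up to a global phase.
Y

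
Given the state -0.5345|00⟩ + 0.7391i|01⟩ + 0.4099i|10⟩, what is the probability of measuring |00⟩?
0.2857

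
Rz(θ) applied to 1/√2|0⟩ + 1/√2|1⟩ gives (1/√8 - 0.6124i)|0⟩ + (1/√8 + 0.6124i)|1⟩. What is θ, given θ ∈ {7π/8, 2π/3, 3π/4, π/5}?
2π/3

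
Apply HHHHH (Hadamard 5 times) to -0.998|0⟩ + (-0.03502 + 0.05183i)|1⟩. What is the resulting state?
(-0.7305 + 0.03665i)|0⟩ + (-0.6809 - 0.03665i)|1⟩

H² = I, so H^5 = H: a single Hadamard. With (a, b) = (-0.998, (-0.03502 + 0.05183i)), H gives ((a + b)/√2, (a − b)/√2) = ((-0.7305 + 0.03665i), (-0.6809 - 0.03665i)).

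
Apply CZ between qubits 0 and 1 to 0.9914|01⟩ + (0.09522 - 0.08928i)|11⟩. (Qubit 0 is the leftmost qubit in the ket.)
0.9914|01⟩ + (-0.09522 + 0.08928i)|11⟩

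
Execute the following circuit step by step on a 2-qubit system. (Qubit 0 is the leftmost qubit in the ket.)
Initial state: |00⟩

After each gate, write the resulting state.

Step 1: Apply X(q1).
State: |01⟩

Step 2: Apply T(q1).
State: (1/√2 + (1/√2)i)|01⟩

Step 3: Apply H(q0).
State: (1/2 + (1/2)i)|01⟩ + (1/2 + (1/2)i)|11⟩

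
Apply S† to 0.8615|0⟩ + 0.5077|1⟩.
0.8615|0⟩ - 0.5077i|1⟩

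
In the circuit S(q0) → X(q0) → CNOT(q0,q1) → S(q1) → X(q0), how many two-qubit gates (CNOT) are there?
1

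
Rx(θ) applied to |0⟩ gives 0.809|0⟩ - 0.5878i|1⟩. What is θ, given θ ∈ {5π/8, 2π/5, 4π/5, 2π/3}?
2π/5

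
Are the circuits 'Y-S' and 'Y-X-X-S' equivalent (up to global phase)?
Yes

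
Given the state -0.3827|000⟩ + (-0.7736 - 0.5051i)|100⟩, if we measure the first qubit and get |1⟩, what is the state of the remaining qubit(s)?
(-0.8373 - 0.5467i)|00⟩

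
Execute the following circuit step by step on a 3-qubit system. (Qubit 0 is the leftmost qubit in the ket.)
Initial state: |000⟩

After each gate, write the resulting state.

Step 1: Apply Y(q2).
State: i|001⟩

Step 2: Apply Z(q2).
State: -i|001⟩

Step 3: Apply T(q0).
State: -i|001⟩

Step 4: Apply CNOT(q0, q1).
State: -i|001⟩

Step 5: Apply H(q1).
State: -(1/√2)i|001⟩ - (1/√2)i|011⟩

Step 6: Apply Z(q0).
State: -(1/√2)i|001⟩ - (1/√2)i|011⟩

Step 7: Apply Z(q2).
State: (1/√2)i|001⟩ + (1/√2)i|011⟩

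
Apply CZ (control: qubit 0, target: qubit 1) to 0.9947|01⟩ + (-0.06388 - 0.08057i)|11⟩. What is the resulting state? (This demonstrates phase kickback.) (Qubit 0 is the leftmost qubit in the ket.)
0.9947|01⟩ + (0.06388 + 0.08057i)|11⟩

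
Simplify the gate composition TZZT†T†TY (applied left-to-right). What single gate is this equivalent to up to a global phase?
Y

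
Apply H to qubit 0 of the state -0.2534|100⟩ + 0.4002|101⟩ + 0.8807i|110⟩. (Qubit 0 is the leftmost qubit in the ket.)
-0.1792|000⟩ + 0.283|001⟩ + 0.6227i|010⟩ + 0.1792|100⟩ - 0.283|101⟩ - 0.6227i|110⟩

H on qubit 0 mixes each pair of kets that differ only in qubit 0: amplitudes (a, b) of (|…0…⟩, |…1…⟩) become ((a + b)/√2, (a − b)/√2). Kets absent from the input have amplitude 0.
(|000⟩, |100⟩): (a, b) = (0, -0.2534) → (-0.1792, 0.1792)
(|001⟩, |101⟩): (a, b) = (0, 0.4002) → (0.283, -0.283)
(|010⟩, |110⟩): (a, b) = (0, 0.8807i) → (0.6227i, -0.6227i)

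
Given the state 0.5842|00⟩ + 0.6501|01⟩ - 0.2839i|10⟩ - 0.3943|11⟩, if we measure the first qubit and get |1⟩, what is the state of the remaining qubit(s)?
-0.5843i|0⟩ - 0.8115|1⟩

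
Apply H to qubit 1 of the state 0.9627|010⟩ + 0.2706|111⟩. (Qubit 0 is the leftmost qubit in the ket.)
0.6807|000⟩ - 0.6807|010⟩ + 0.1913|101⟩ - 0.1913|111⟩

H on qubit 1 mixes each pair of kets that differ only in qubit 1: amplitudes (a, b) of (|…0…⟩, |…1…⟩) become ((a + b)/√2, (a − b)/√2). Kets absent from the input have amplitude 0.
(|000⟩, |010⟩): (a, b) = (0, 0.9627) → (0.6807, -0.6807)
(|101⟩, |111⟩): (a, b) = (0, 0.2706) → (0.1913, -0.1913)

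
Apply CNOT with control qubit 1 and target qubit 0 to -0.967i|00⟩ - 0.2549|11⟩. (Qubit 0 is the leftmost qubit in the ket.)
-0.967i|00⟩ - 0.2549|01⟩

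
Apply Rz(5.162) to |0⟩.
(-0.8469 - 0.5317i)|0⟩

Rz(5.162) = [[e^(−iθ/2), 0], [0, e^(iθ/2)]] with e^(±iθ/2) = cos(θ/2) ± i·sin(θ/2); θ = 5.162, cos(θ/2) ≈ -0.84694, sin(θ/2) ≈ 0.531688.
With a = amp(|0⟩) = 1 and b = amp(|1⟩) = 0:
new amp(|0⟩) = (-0.84694 - 0.531688i)·a = (-0.8469 - 0.5317i)
new amp(|1⟩) = (-0.84694 + 0.531688i)·b = 0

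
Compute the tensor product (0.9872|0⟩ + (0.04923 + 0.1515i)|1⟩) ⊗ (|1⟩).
0.9872|01⟩ + (0.04923 + 0.1515i)|11⟩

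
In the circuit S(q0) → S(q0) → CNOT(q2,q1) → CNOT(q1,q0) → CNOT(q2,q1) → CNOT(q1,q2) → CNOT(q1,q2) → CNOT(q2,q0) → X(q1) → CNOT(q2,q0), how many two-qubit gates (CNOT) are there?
7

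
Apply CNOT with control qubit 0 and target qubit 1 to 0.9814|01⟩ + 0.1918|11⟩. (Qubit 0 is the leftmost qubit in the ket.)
0.9814|01⟩ + 0.1918|10⟩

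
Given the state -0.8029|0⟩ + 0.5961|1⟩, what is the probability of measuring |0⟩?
0.6446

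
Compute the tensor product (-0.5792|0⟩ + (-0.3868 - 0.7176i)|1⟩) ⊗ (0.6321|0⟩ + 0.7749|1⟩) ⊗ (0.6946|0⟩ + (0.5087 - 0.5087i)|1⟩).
-0.2543|000⟩ + (-0.1862 + 0.1862i)|001⟩ - 0.3118|010⟩ + (-0.2283 + 0.2283i)|011⟩ + (-0.1698 - 0.3151i)|100⟩ + (-0.3551 - 0.1064i)|101⟩ + (-0.2082 - 0.3862i)|110⟩ + (-0.4353 - 0.1304i)|111⟩

amp(|b₁b₂…⟩) = product of the factor amplitudes for bits b₁, b₂, …; only kets whose every factor amplitude is nonzero survive.
|000⟩: (-0.5792)(0.6321)(0.6946) = -0.2543
|001⟩: (-0.5792)(0.6321)(0.5087 - 0.5087i) = (-0.1862 + 0.1862i)
|010⟩: (-0.5792)(0.7749)(0.6946) = -0.3118
|011⟩: (-0.5792)(0.7749)(0.5087 - 0.5087i) = (-0.2283 + 0.2283i)
|100⟩: (-0.3868 - 0.7176i)(0.6321)(0.6946) = (-0.1698 - 0.3151i)
|101⟩: (-0.3868 - 0.7176i)(0.6321)(0.5087 - 0.5087i) = (-0.3551 - 0.1064i)
|110⟩: (-0.3868 - 0.7176i)(0.7749)(0.6946) = (-0.2082 - 0.3862i)
|111⟩: (-0.3868 - 0.7176i)(0.7749)(0.5087 - 0.5087i) = (-0.4353 - 0.1304i)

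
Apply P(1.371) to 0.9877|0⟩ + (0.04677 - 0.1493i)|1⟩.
0.9877|0⟩ + (0.1556 + 0.01621i)|1⟩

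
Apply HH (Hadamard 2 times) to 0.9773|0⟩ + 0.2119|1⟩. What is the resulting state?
0.9773|0⟩ + 0.2119|1⟩

H² = I, so an even number of Hadamards cancels: H^2 = I and the state is unchanged.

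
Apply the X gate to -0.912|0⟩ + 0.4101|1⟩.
0.4101|0⟩ - 0.912|1⟩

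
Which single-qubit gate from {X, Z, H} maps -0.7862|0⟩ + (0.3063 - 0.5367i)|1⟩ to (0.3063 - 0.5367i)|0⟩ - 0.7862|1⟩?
X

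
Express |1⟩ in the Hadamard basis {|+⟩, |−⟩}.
1/√2|+⟩ - 1/√2|−⟩

With |ψ⟩ = α|0⟩ + β|1⟩, the Hadamard-basis coefficients are ⟨+|ψ⟩ = (α + β)/√2 and ⟨−|ψ⟩ = (α − β)/√2.
Here α = 0, β = 1: (α + β)/√2 = 1/√2, (α − β)/√2 = -1/√2.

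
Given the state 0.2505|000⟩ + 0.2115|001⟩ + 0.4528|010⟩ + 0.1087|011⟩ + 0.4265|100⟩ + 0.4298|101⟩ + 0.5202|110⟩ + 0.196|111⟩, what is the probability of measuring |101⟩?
0.1847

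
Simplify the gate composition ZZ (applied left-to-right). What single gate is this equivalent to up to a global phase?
I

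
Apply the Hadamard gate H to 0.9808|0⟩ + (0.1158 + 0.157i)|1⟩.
(0.7754 + 0.111i)|0⟩ + (0.6116 - 0.111i)|1⟩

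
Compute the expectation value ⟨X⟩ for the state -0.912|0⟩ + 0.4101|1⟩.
-0.748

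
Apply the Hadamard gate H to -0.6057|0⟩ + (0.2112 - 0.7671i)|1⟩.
(-0.279 - 0.5424i)|0⟩ + (-0.5776 + 0.5424i)|1⟩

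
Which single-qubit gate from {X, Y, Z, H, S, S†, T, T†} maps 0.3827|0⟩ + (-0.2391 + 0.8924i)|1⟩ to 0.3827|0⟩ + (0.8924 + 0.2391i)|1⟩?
S†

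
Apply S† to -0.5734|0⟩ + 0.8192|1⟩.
-0.5734|0⟩ - 0.8192i|1⟩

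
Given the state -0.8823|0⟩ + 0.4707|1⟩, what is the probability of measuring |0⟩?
0.7785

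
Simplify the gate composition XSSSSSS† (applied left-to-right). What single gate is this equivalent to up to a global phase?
X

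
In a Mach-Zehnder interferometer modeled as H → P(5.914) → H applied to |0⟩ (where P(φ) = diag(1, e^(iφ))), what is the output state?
(0.9663 - 0.1804i)|0⟩ + (0.03369 + 0.1804i)|1⟩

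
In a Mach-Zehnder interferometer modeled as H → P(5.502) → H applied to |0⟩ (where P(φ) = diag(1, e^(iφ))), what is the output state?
(0.855 - 0.3521i)|0⟩ + (0.145 + 0.3521i)|1⟩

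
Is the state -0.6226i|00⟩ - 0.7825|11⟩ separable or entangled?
Entangled

Writing the state as a|00⟩ + b|01⟩ + c|10⟩ + d|11⟩, it is a product state iff ad − bc = 0.
Here (a, b, c, d) = (-0.6226i, 0, 0, -0.7825): ad − bc = (-0.6226i)(-0.7825) − (0)(0) = 0.4872i ≠ 0, so the state is entangled.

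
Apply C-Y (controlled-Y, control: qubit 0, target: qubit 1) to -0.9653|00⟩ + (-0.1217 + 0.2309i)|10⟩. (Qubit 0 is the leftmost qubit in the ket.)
-0.9653|00⟩ + (-0.2309 - 0.1217i)|11⟩

C-Y leaves the control-|0⟩ kets |00⟩, |01⟩ unchanged and applies Y to qubit 1 on the control-|1⟩ pair (|10⟩, |11⟩).
Y = [[0, -i], [i, 0]].
With a = amp(|10⟩) = (-0.1217 + 0.2309i) and b = amp(|11⟩) = 0:
new amp(|10⟩) = (-i)·b = 0
new amp(|11⟩) = (i)·a = (-0.2309 - 0.1217i)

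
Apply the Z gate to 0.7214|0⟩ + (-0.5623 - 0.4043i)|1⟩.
0.7214|0⟩ + (0.5623 + 0.4043i)|1⟩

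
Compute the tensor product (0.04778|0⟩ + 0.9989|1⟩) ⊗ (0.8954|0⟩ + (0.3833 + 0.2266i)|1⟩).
0.04278|00⟩ + (0.01831 + 0.01083i)|01⟩ + 0.8944|10⟩ + (0.3829 + 0.2264i)|11⟩

amp(|b₁b₂…⟩) = product of the factor amplitudes for bits b₁, b₂, …; only kets whose every factor amplitude is nonzero survive.
|00⟩: (0.04778)(0.8954) = 0.04278
|01⟩: (0.04778)(0.3833 + 0.2266i) = (0.01831 + 0.01083i)
|10⟩: (0.9989)(0.8954) = 0.8944
|11⟩: (0.9989)(0.3833 + 0.2266i) = (0.3829 + 0.2264i)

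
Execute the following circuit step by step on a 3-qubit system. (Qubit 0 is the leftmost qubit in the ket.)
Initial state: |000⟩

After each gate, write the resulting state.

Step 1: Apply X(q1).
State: |010⟩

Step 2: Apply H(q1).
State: 1/√2|000⟩ - 1/√2|010⟩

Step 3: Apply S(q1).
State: 1/√2|000⟩ - (1/√2)i|010⟩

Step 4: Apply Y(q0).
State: (1/√2)i|100⟩ + 1/√2|110⟩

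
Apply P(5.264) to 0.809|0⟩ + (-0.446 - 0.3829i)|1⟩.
0.809|0⟩ + (-0.5598 + 0.1792i)|1⟩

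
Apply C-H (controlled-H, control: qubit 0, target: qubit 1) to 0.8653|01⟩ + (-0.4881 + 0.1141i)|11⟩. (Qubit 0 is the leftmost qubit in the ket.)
0.8653|01⟩ + (-0.3451 + 0.08068i)|10⟩ + (0.3451 - 0.08068i)|11⟩

C-H leaves the control-|0⟩ kets |00⟩, |01⟩ unchanged and applies H to qubit 1 on the control-|1⟩ pair (|10⟩, |11⟩).
H = [[1/√2, 1/√2], [1/√2, -1/√2]].
With a = amp(|10⟩) = 0 and b = amp(|11⟩) = (-0.4881 + 0.1141i):
new amp(|10⟩) = (1/√2)·a + (1/√2)·b = (-0.3451 + 0.08068i)
new amp(|11⟩) = (1/√2)·a + (-1/√2)·b = (0.3451 - 0.08068i)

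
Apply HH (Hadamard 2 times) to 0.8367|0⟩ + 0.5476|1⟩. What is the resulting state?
0.8367|0⟩ + 0.5476|1⟩

H² = I, so an even number of Hadamards cancels: H^2 = I and the state is unchanged.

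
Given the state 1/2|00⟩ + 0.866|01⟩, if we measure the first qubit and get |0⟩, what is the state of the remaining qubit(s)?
0.5|0⟩ + 0.866|1⟩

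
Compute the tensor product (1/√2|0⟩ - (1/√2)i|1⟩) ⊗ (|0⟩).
1/√2|00⟩ - (1/√2)i|10⟩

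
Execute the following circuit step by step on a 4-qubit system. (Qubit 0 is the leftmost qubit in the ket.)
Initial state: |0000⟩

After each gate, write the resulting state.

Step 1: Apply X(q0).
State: |1000⟩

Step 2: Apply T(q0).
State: (1/√2 + (1/√2)i)|1000⟩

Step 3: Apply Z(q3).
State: (1/√2 + (1/√2)i)|1000⟩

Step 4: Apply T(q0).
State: i|1000⟩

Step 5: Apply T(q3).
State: i|1000⟩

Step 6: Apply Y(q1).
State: -|1100⟩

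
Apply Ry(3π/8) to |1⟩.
-0.5556|0⟩ + 0.8315|1⟩

Ry(3π/8) = [[cos(θ/2), −sin(θ/2)], [sin(θ/2), cos(θ/2)]]; θ = 3π/8, cos(θ/2) ≈ 0.83147, sin(θ/2) ≈ 0.55557.
With a = amp(|0⟩) = 0 and b = amp(|1⟩) = 1:
new amp(|0⟩) = (0.83147)·a + (-0.55557)·b = -0.5556
new amp(|1⟩) = (0.55557)·a + (0.83147)·b = 0.8315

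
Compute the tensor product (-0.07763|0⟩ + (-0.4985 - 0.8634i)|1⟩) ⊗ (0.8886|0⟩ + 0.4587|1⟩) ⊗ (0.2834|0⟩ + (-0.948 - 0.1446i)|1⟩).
-0.01955|000⟩ + (0.06539 + 0.009975i)|001⟩ - 0.01009|010⟩ + (0.03376 + 0.005149i)|011⟩ + (-0.1255 - 0.2174i)|100⟩ + (0.309 + 0.7914i)|101⟩ + (-0.0648 - 0.1122i)|110⟩ + (0.1595 + 0.4085i)|111⟩

amp(|b₁b₂…⟩) = product of the factor amplitudes for bits b₁, b₂, …; only kets whose every factor amplitude is nonzero survive.
|000⟩: (-0.07763)(0.8886)(0.2834) = -0.01955
|001⟩: (-0.07763)(0.8886)(-0.948 - 0.1446i) = (0.06539 + 0.009975i)
|010⟩: (-0.07763)(0.4587)(0.2834) = -0.01009
|011⟩: (-0.07763)(0.4587)(-0.948 - 0.1446i) = (0.03376 + 0.005149i)
|100⟩: (-0.4985 - 0.8634i)(0.8886)(0.2834) = (-0.1255 - 0.2174i)
|101⟩: (-0.4985 - 0.8634i)(0.8886)(-0.948 - 0.1446i) = (0.309 + 0.7914i)
|110⟩: (-0.4985 - 0.8634i)(0.4587)(0.2834) = (-0.0648 - 0.1122i)
|111⟩: (-0.4985 - 0.8634i)(0.4587)(-0.948 - 0.1446i) = (0.1595 + 0.4085i)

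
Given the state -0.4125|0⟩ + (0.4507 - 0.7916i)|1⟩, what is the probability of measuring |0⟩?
0.1702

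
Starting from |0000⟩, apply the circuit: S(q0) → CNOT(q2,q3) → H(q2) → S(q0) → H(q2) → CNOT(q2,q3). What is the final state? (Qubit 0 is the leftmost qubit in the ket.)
|0000⟩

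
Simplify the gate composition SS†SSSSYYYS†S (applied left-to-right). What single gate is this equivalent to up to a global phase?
Y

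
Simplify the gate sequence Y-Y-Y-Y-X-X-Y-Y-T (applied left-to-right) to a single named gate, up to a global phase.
T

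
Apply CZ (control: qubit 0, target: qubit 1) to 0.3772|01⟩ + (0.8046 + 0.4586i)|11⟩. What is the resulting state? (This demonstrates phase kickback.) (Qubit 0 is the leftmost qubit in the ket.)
0.3772|01⟩ + (-0.8046 - 0.4586i)|11⟩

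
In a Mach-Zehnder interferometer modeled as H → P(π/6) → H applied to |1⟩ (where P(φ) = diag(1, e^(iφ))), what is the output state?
(0.06699 - 0.25i)|0⟩ + (0.933 + 0.25i)|1⟩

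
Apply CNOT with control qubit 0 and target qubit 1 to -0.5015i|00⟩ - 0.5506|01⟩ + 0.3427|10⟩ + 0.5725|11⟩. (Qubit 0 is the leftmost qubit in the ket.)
-0.5015i|00⟩ - 0.5506|01⟩ + 0.5725|10⟩ + 0.3427|11⟩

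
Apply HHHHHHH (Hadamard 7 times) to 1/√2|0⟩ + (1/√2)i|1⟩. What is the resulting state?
(1/2 + (1/2)i)|0⟩ + (1/2 - (1/2)i)|1⟩

H² = I, so H^7 = H: a single Hadamard. With (a, b) = (1/√2, (1/√2)i), H gives ((a + b)/√2, (a − b)/√2) = ((1/2 + (1/2)i), (1/2 - (1/2)i)).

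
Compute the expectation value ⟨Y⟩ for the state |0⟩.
0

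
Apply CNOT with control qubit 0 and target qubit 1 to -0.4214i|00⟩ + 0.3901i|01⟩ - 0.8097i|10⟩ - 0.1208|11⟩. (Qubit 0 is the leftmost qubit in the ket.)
-0.4214i|00⟩ + 0.3901i|01⟩ - 0.1208|10⟩ - 0.8097i|11⟩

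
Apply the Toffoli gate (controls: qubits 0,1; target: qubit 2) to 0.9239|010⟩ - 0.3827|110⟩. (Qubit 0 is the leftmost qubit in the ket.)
0.9239|010⟩ - 0.3827|111⟩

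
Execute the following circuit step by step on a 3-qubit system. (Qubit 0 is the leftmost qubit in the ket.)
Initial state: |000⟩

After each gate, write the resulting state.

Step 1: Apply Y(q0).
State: i|100⟩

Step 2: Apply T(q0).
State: (-1/√2 + (1/√2)i)|100⟩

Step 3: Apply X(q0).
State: (-1/√2 + (1/√2)i)|000⟩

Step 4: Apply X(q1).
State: (-1/√2 + (1/√2)i)|010⟩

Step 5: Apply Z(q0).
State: (-1/√2 + (1/√2)i)|010⟩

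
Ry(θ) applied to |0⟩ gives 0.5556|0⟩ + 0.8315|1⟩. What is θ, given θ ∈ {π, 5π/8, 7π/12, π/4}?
5π/8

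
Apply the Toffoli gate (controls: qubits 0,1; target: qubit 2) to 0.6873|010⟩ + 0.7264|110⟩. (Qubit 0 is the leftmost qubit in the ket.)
0.6873|010⟩ + 0.7264|111⟩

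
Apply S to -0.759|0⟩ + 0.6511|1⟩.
-0.759|0⟩ + 0.6511i|1⟩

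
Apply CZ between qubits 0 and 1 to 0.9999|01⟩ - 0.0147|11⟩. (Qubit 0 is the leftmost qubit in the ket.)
0.9999|01⟩ + 0.0147|11⟩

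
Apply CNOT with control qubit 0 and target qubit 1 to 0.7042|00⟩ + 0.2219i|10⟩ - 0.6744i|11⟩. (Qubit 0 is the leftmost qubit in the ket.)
0.7042|00⟩ - 0.6744i|10⟩ + 0.2219i|11⟩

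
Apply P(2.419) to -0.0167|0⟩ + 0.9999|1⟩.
-0.0167|0⟩ + (-0.75 + 0.6613i)|1⟩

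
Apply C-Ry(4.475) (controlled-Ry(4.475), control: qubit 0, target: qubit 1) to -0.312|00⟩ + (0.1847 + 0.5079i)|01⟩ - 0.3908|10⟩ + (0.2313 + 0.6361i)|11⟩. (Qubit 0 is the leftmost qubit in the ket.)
-0.312|00⟩ + (0.1847 + 0.5079i)|01⟩ + (0.0599 - 0.4999i)|10⟩ + (-0.4502 - 0.3934i)|11⟩

C-Ry(4.475) leaves the control-|0⟩ kets |00⟩, |01⟩ unchanged and applies Ry(4.475) to qubit 1 on the control-|1⟩ pair (|10⟩, |11⟩).
Ry(4.475) = [[cos(θ/2), −sin(θ/2)], [sin(θ/2), cos(θ/2)]]; θ = 4.475, cos(θ/2) ≈ -0.618399, sin(θ/2) ≈ 0.785864.
With a = amp(|10⟩) = -0.3908 and b = amp(|11⟩) = (0.2313 + 0.6361i):
new amp(|10⟩) = (-0.618399)·a + (-0.785864)·b = (0.0599 - 0.4999i)
new amp(|11⟩) = (0.785864)·a + (-0.618399)·b = (-0.4502 - 0.3934i)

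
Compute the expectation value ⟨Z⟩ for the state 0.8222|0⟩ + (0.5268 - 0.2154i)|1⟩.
0.3521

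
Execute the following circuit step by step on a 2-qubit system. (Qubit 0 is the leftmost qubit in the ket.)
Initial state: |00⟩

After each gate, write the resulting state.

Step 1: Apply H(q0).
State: 1/√2|00⟩ + 1/√2|10⟩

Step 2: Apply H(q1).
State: 1/2|00⟩ + 1/2|01⟩ + 1/2|10⟩ + 1/2|11⟩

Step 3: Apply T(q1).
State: 1/2|00⟩ + (1/√8 + (1/√8)i)|01⟩ + 1/2|10⟩ + (1/√8 + (1/√8)i)|11⟩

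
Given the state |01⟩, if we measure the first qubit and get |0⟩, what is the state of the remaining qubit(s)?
|1⟩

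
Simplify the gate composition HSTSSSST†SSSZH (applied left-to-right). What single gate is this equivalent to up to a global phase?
X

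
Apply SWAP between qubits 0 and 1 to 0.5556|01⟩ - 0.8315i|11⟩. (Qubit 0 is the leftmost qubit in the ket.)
0.5556|10⟩ - 0.8315i|11⟩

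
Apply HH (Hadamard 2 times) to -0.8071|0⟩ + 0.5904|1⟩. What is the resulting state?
-0.8071|0⟩ + 0.5904|1⟩

H² = I, so an even number of Hadamards cancels: H^2 = I and the state is unchanged.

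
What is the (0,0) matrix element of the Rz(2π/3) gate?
(1/2 - 0.866i)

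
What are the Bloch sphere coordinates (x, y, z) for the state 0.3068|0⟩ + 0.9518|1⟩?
(0.584, 0, -0.8118)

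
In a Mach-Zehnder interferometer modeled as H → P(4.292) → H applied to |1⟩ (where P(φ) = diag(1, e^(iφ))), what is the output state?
(0.7041 + 0.4565i)|0⟩ + (0.2959 - 0.4565i)|1⟩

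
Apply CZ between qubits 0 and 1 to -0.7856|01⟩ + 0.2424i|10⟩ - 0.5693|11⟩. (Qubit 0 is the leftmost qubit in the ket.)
-0.7856|01⟩ + 0.2424i|10⟩ + 0.5693|11⟩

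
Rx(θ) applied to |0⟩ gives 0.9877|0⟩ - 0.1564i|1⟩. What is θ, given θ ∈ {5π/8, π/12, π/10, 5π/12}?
π/10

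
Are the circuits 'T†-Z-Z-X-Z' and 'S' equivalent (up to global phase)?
No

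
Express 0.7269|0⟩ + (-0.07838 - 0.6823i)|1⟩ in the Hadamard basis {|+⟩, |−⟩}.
(0.4586 - 0.4825i)|+⟩ + (0.5694 + 0.4825i)|−⟩

With |ψ⟩ = α|0⟩ + β|1⟩, the Hadamard-basis coefficients are ⟨+|ψ⟩ = (α + β)/√2 and ⟨−|ψ⟩ = (α − β)/√2.
Here α = 0.7269, β = (-0.07838 - 0.6823i): (α + β)/√2 = (0.4586 - 0.4825i), (α − β)/√2 = (0.5694 + 0.4825i).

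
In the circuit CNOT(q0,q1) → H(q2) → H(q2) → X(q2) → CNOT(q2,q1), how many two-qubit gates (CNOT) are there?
2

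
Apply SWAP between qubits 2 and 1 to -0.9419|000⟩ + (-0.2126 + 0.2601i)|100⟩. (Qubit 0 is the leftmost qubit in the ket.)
-0.9419|000⟩ + (-0.2126 + 0.2601i)|100⟩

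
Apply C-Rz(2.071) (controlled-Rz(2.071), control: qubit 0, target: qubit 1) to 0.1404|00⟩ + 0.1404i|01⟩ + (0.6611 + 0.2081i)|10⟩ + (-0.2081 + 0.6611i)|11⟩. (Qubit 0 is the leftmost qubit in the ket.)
0.1404|00⟩ + 0.1404i|01⟩ + (0.5162 - 0.4625i)|10⟩ + (-0.6748 + 0.1582i)|11⟩

C-Rz(2.071) leaves the control-|0⟩ kets |00⟩, |01⟩ unchanged and applies Rz(2.071) to qubit 1 on the control-|1⟩ pair (|10⟩, |11⟩).
Rz(2.071) = [[e^(−iθ/2), 0], [0, e^(iθ/2)]] with e^(±iθ/2) = cos(θ/2) ± i·sin(θ/2); θ = 2.071, cos(θ/2) ≈ 0.510096, sin(θ/2) ≈ 0.860118.
With a = amp(|10⟩) = (0.6611 + 0.2081i) and b = amp(|11⟩) = (-0.2081 + 0.6611i):
new amp(|10⟩) = (0.510096 - 0.860118i)·a = (0.5162 - 0.4625i)
new amp(|11⟩) = (0.510096 + 0.860118i)·b = (-0.6748 + 0.1582i)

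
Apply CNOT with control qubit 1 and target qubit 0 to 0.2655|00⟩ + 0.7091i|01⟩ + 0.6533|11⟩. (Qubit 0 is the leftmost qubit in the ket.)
0.2655|00⟩ + 0.6533|01⟩ + 0.7091i|11⟩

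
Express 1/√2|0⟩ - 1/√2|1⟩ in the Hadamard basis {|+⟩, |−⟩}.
|−⟩

With |ψ⟩ = α|0⟩ + β|1⟩, the Hadamard-basis coefficients are ⟨+|ψ⟩ = (α + β)/√2 and ⟨−|ψ⟩ = (α − β)/√2.
Here α = 1/√2, β = -1/√2: (α + β)/√2 = 0, (α − β)/√2 = 1.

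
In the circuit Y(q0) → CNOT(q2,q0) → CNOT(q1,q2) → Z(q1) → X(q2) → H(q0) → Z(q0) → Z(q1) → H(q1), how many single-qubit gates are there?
7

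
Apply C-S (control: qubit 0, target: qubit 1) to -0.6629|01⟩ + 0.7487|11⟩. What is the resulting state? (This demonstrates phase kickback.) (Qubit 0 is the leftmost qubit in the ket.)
-0.6629|01⟩ + 0.7487i|11⟩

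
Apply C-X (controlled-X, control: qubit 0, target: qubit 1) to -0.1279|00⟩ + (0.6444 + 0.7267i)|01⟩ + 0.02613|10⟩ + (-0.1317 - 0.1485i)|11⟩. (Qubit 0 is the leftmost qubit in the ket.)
-0.1279|00⟩ + (0.6444 + 0.7267i)|01⟩ + (-0.1317 - 0.1485i)|10⟩ + 0.02613|11⟩

C-X leaves the control-|0⟩ kets |00⟩, |01⟩ unchanged and applies X to qubit 1 on the control-|1⟩ pair (|10⟩, |11⟩).
X = [[0, 1], [1, 0]].
With a = amp(|10⟩) = 0.02613 and b = amp(|11⟩) = (-0.1317 - 0.1485i):
new amp(|10⟩) = (1)·b = (-0.1317 - 0.1485i)
new amp(|11⟩) = (1)·a = 0.02613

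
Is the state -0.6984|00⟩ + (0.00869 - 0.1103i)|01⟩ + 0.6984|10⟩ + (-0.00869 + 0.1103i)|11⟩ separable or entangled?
Separable

Writing the state as a|00⟩ + b|01⟩ + c|10⟩ + d|11⟩, it is a product state iff ad − bc = 0.
Here (a, b, c, d) = (-0.6984, (0.00869 - 0.1103i), 0.6984, (-0.00869 + 0.1103i)): ad − bc = (-0.6984)(-0.00869 + 0.1103i) − (0.00869 - 0.1103i)(0.6984) = 0, so the state is separable.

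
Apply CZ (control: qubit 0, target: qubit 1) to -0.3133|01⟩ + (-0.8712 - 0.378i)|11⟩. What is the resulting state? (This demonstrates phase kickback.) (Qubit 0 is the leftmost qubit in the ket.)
-0.3133|01⟩ + (0.8712 + 0.378i)|11⟩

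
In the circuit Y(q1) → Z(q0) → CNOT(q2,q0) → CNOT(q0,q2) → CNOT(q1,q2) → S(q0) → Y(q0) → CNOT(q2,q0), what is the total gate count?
8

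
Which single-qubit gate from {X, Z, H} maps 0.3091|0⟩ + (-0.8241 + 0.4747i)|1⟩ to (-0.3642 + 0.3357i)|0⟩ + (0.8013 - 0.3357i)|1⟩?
H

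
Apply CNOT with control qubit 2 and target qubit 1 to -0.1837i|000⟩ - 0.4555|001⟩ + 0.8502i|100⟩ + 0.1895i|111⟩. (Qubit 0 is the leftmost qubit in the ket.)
-0.1837i|000⟩ - 0.4555|011⟩ + 0.8502i|100⟩ + 0.1895i|101⟩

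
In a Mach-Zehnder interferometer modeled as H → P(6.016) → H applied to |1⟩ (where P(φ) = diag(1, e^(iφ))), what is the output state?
(0.01774 + 0.132i)|0⟩ + (0.9823 - 0.132i)|1⟩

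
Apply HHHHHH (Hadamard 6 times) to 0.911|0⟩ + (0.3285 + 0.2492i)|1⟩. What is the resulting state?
0.911|0⟩ + (0.3285 + 0.2492i)|1⟩

H² = I, so an even number of Hadamards cancels: H^6 = I and the state is unchanged.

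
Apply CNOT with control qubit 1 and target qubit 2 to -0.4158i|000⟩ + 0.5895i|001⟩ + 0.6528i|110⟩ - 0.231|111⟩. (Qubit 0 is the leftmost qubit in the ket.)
-0.4158i|000⟩ + 0.5895i|001⟩ - 0.231|110⟩ + 0.6528i|111⟩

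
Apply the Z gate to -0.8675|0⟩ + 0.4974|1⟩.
-0.8675|0⟩ - 0.4974|1⟩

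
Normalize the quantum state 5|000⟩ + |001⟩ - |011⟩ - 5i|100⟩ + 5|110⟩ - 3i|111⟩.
0.5392|000⟩ + 0.1078|001⟩ - 0.1078|011⟩ - 0.5392i|100⟩ + 0.5392|110⟩ - 0.3235i|111⟩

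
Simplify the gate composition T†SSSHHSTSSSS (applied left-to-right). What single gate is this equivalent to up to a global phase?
I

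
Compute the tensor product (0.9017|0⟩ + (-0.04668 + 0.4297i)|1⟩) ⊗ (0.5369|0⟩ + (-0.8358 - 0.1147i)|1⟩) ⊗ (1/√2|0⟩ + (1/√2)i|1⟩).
0.3423|000⟩ + 0.3423i|001⟩ + (-0.5329 - 0.07313i)|010⟩ + (0.07313 - 0.5329i)|011⟩ + (-0.01772 + 0.1631i)|100⟩ + (-0.1631 - 0.01772i)|101⟩ + (0.06244 - 0.2502i)|110⟩ + (0.2502 + 0.06244i)|111⟩

amp(|b₁b₂…⟩) = product of the factor amplitudes for bits b₁, b₂, …; only kets whose every factor amplitude is nonzero survive.
|000⟩: (0.9017)(0.5369)(1/√2) = 0.3423
|001⟩: (0.9017)(0.5369)((1/√2)i) = 0.3423i
|010⟩: (0.9017)(-0.8358 - 0.1147i)(1/√2) = (-0.5329 - 0.07313i)
|011⟩: (0.9017)(-0.8358 - 0.1147i)((1/√2)i) = (0.07313 - 0.5329i)
|100⟩: (-0.04668 + 0.4297i)(0.5369)(1/√2) = (-0.01772 + 0.1631i)
|101⟩: (-0.04668 + 0.4297i)(0.5369)((1/√2)i) = (-0.1631 - 0.01772i)
|110⟩: (-0.04668 + 0.4297i)(-0.8358 - 0.1147i)(1/√2) = (0.06244 - 0.2502i)
|111⟩: (-0.04668 + 0.4297i)(-0.8358 - 0.1147i)((1/√2)i) = (0.2502 + 0.06244i)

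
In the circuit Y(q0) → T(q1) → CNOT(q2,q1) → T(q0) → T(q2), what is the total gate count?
5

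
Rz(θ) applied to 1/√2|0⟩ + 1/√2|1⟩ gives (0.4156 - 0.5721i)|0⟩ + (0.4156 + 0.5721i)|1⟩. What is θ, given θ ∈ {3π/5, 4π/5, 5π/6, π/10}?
3π/5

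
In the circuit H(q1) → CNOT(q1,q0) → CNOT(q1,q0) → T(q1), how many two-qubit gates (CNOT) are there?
2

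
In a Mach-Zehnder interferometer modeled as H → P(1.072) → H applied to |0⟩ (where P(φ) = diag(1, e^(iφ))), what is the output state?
(0.7392 + 0.4391i)|0⟩ + (0.2608 - 0.4391i)|1⟩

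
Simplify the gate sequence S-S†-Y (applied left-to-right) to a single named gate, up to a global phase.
Y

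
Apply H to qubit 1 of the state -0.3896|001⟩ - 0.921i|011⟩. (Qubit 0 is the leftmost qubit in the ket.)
(-0.2755 - 0.6512i)|001⟩ + (-0.2755 + 0.6512i)|011⟩

H on qubit 1 mixes each pair of kets that differ only in qubit 1: amplitudes (a, b) of (|…0…⟩, |…1…⟩) become ((a + b)/√2, (a − b)/√2). Kets absent from the input have amplitude 0.
(|001⟩, |011⟩): (a, b) = (-0.3896, -0.921i) → ((-0.2755 - 0.6512i), (-0.2755 + 0.6512i))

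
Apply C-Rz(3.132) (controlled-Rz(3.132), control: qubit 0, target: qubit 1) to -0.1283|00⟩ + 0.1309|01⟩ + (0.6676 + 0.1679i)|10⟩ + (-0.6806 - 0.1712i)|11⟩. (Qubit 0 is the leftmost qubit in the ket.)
-0.1283|00⟩ + 0.1309|01⟩ + (0.1711 - 0.6668i)|10⟩ + (0.1679 - 0.6814i)|11⟩

C-Rz(3.132) leaves the control-|0⟩ kets |00⟩, |01⟩ unchanged and applies Rz(3.132) to qubit 1 on the control-|1⟩ pair (|10⟩, |11⟩).
Rz(3.132) = [[e^(−iθ/2), 0], [0, e^(iθ/2)]] with e^(±iθ/2) = cos(θ/2) ± i·sin(θ/2); θ = 3.132, cos(θ/2) ≈ 0.00479631, sin(θ/2) ≈ 0.999988.
With a = amp(|10⟩) = (0.6676 + 0.1679i) and b = amp(|11⟩) = (-0.6806 - 0.1712i):
new amp(|10⟩) = (0.00479631 - 0.999988i)·a = (0.1711 - 0.6668i)
new amp(|11⟩) = (0.00479631 + 0.999988i)·b = (0.1679 - 0.6814i)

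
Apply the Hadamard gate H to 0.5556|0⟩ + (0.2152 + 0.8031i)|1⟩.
(0.545 + 0.5679i)|0⟩ + (0.2407 - 0.5679i)|1⟩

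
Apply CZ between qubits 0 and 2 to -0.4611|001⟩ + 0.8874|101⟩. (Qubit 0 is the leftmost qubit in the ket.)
-0.4611|001⟩ - 0.8874|101⟩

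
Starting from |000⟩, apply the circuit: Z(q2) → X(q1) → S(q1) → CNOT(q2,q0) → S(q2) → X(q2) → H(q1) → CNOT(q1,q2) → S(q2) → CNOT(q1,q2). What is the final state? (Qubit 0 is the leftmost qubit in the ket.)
-1/√2|001⟩ - (1/√2)i|011⟩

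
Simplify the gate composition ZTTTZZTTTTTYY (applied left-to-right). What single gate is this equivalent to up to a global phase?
Z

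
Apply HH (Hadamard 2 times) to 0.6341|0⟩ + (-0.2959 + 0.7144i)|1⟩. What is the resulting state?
0.6341|0⟩ + (-0.2959 + 0.7144i)|1⟩

H² = I, so an even number of Hadamards cancels: H^2 = I and the state is unchanged.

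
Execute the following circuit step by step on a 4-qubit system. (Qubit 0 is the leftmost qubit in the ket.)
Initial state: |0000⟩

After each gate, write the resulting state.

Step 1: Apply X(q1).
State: |0100⟩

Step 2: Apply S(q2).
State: |0100⟩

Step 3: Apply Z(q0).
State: |0100⟩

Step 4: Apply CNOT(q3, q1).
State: |0100⟩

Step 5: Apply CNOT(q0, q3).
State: |0100⟩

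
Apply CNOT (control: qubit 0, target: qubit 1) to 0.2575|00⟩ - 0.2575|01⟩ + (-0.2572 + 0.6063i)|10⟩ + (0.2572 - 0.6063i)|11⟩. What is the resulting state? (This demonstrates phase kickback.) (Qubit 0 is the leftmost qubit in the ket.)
0.2575|00⟩ - 0.2575|01⟩ + (0.2572 - 0.6063i)|10⟩ + (-0.2572 + 0.6063i)|11⟩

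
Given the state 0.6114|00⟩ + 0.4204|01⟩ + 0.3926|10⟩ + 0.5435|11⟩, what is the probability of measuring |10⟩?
0.1541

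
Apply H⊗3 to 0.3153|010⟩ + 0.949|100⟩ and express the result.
0.447|000⟩ + 0.447|001⟩ + 0.224|010⟩ + 0.224|011⟩ - 0.224|100⟩ - 0.224|101⟩ - 0.447|110⟩ - 0.447|111⟩

H⊗3 gives amp(|y⟩) = (1/2√2) Σ_x (−1)^(x·y) amp(|x⟩), where x·y is the number of positions in which both x and y have a 1.
|000⟩: (0.3153 + 0.949)/(2√2) = 0.447
|001⟩: (0.3153 + 0.949)/(2√2) = 0.447
|010⟩: (-0.3153 + 0.949)/(2√2) = 0.224
|011⟩: (-0.3153 + 0.949)/(2√2) = 0.224
|100⟩: (0.3153 - 0.949)/(2√2) = -0.224
|101⟩: (0.3153 - 0.949)/(2√2) = -0.224
|110⟩: (-0.3153 - 0.949)/(2√2) = -0.447
|111⟩: (-0.3153 - 0.949)/(2√2) = -0.447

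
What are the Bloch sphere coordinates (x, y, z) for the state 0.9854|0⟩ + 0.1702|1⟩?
(0.3354, 0, 0.942)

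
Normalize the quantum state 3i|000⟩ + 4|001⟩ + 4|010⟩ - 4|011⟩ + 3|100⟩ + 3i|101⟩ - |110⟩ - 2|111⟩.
0.3354i|000⟩ + 1/√5|001⟩ + 1/√5|010⟩ - 1/√5|011⟩ + 0.3354|100⟩ + 0.3354i|101⟩ - 0.1118|110⟩ - 0.2236|111⟩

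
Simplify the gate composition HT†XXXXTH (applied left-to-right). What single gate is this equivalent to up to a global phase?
I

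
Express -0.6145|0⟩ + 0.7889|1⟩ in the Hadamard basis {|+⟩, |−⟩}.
0.1233|+⟩ - 0.9924|−⟩

With |ψ⟩ = α|0⟩ + β|1⟩, the Hadamard-basis coefficients are ⟨+|ψ⟩ = (α + β)/√2 and ⟨−|ψ⟩ = (α − β)/√2.
Here α = -0.6145, β = 0.7889: (α + β)/√2 = 0.1233, (α − β)/√2 = -0.9924.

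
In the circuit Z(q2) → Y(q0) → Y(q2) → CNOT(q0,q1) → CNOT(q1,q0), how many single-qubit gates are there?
3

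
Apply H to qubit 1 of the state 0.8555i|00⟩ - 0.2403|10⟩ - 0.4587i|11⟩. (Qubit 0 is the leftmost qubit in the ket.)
0.6049i|00⟩ + 0.6049i|01⟩ + (-0.1699 - 0.3243i)|10⟩ + (-0.1699 + 0.3243i)|11⟩

H on qubit 1 mixes each pair of kets that differ only in qubit 1: amplitudes (a, b) of (|…0…⟩, |…1…⟩) become ((a + b)/√2, (a − b)/√2). Kets absent from the input have amplitude 0.
(|00⟩, |01⟩): (a, b) = (0.8555i, 0) → (0.6049i, 0.6049i)
(|10⟩, |11⟩): (a, b) = (-0.2403, -0.4587i) → ((-0.1699 - 0.3243i), (-0.1699 + 0.3243i))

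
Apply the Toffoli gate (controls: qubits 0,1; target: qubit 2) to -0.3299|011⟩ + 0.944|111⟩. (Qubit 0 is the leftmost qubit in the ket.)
-0.3299|011⟩ + 0.944|110⟩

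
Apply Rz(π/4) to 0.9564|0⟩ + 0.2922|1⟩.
(0.8836 - 0.366i)|0⟩ + (0.27 + 0.1118i)|1⟩

Rz(π/4) = [[e^(−iθ/2), 0], [0, e^(iθ/2)]] with e^(±iθ/2) = cos(θ/2) ± i·sin(θ/2); θ = π/4, cos(θ/2) ≈ 0.92388, sin(θ/2) ≈ 0.382683.
With a = amp(|0⟩) = 0.9564 and b = amp(|1⟩) = 0.2922:
new amp(|0⟩) = (0.92388 - 0.382683i)·a = (0.8836 - 0.366i)
new amp(|1⟩) = (0.92388 + 0.382683i)·b = (0.27 + 0.1118i)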